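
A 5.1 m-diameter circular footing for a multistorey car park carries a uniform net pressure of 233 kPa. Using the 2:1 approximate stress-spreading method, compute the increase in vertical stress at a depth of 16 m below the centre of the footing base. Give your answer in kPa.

Δσ_z ≈ 13.6 kPa

By the 2:1 method the load spreads at 1 horizontal : 2 vertical, so at depth z the loaded area has grown by z in each plan dimension:
Δσ ≈ qD²/(D+z)² = 233×5.1²/(5.1+16)² = 13.612 kPa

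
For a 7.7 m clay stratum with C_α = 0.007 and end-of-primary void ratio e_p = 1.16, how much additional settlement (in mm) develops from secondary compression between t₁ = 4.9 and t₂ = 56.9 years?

Secondary compression: S_s = C_α·H/(1+e_p)·log₁₀(t₂/t₁)
S_s = 0.007×7.7/(1+1.16)×log₁₀(56.9/4.9)
    = 0.02495 × 1.065 = 0.02657 m

S_s ≈ 26.6 mm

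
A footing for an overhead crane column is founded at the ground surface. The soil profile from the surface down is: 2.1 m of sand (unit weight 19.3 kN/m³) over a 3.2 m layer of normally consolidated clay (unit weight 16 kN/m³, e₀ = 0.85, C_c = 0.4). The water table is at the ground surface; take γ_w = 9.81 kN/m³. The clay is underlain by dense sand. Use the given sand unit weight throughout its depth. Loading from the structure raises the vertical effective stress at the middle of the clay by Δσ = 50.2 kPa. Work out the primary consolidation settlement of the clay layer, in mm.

S_c ≈ 297 mm

Mid-depth of clay below the ground surface: z = 2.1 + 3.2/2 = 3.7 m.
Total vertical stress at mid-clay: σ_v = 19.3×2.1 + 16×1.6 = 66.13 kPa.
Pore pressure: u = 9.81×(3.7 − 0) = 36.297 kPa.
Initial effective stress: σ'_0 = σ_v − u = 66.13 − 36.297 = 29.833 kPa.
Final effective stress: σ'_f = σ'_0 + Δσ = 29.833 + 50.2 = 80.033 kPa.
Normally consolidated clay, so the full stress increment lies on the virgin compression line:
S_c = C_c·H/(1+e₀)·log₁₀(σ'_f/σ'_0) = 0.4×3.2/(1+0.85)×log₁₀(80.033/29.833)
    = 0.69189 × 0.42857 = 0.2965 m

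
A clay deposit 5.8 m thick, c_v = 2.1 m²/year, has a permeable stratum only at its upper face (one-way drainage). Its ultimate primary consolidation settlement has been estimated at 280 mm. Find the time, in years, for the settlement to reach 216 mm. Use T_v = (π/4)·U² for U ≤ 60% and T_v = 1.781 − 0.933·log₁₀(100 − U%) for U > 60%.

t ≈ 8.22 years

Drainage path length: H_d = H = 5.8 m (single drainage).
U = S(t)/S_ult = 216/280 = 0.7714.
U > 60%: T_v = 1.781 − 0.933·log₁₀(100 − 77.143) = 0.51303.
t = T_v·H_d²/c_v = 0.51303×5.8²/2.1 = 8.218 years.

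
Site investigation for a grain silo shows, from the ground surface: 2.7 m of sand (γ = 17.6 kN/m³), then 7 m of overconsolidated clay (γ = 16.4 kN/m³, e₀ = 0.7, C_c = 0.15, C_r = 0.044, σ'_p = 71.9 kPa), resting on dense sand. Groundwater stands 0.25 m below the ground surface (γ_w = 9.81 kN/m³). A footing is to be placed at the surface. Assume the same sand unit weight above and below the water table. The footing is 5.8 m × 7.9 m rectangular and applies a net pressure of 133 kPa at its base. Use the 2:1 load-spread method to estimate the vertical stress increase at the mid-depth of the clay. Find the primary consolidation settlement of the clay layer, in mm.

S_c ≈ 71.3 mm

Mid-depth of clay below the ground surface: z = 2.7 + 7/2 = 6.2 m.
Total vertical stress at mid-clay: σ_v = 17.6×2.7 + 16.4×3.5 = 104.92 kPa.
Pore pressure: u = 9.81×(6.2 − 0.25) = 58.37 kPa.
Initial effective stress: σ'_0 = σ_v − u = 104.92 − 58.37 = 46.55 kPa.
Stress increase at mid-clay by the 2:1 spreading method:
Δσ = qBL/((B+z)(L+z)) = 133×5.8×7.9/((5.8+6.2)(7.9+6.2)) = 36.017 kPa
Final effective stress: σ'_f = 46.55 + 36.017 = 82.567 kPa.
σ'_f = 82.567 > σ'_p = 71.9 kPa, so the stress path crosses the preconsolidation pressure — recompression up to σ'_p, then virgin compression beyond:
S_c = H/(1+e₀)·[C_r·log₁₀(σ'_p/σ'_0) + C_c·log₁₀(σ'_f/σ'_p)]
    = 7/1.7 × [0.044×log₁₀(71.9/46.55) + 0.15×log₁₀(82.567/71.9)]
    = 4.1176 × [0.0083076 + 0.0090116] = 0.07131 m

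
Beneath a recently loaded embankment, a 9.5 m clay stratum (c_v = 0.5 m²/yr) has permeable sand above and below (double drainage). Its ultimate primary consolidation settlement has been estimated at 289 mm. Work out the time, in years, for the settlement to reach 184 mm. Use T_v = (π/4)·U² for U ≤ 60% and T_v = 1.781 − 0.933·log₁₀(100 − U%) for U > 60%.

Drainage path length: H_d = H/2 = 4.75 m (double drainage).
U = S(t)/S_ult = 184/289 = 0.6367.
U > 60%: T_v = 1.781 − 0.933·log₁₀(100 − 63.668) = 0.32525.
t = T_v·H_d²/c_v = 0.32525×4.75²/0.5 = 14.68 years.

t ≈ 14.7 years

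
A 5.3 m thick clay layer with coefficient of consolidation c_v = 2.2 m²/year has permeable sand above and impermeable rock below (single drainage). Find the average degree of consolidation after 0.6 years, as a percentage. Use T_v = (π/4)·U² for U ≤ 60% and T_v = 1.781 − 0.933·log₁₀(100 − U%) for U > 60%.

Drainage path length: H_d = H = 5.3 m (single drainage).
T_v = c_v·t/H_d² = 2.2×0.6/5.3² = 0.046992.
T_v = 0.046992 corresponds to the U ≤ 60% branch:
U = √(4T_v/π) = 0.2446

U ≈ 24.5 %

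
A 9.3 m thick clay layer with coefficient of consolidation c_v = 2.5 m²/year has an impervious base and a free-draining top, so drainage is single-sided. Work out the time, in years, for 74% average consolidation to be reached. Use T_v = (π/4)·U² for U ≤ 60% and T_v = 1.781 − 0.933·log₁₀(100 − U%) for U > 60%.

t ≈ 15.9 years

Drainage path length: H_d = H = 9.3 m (single drainage).
U > 60%: T_v = 1.781 − 0.933·log₁₀(100 − 74) = 0.46083.
t = T_v·H_d²/c_v = 0.46083×9.3²/2.5 = 15.94 years.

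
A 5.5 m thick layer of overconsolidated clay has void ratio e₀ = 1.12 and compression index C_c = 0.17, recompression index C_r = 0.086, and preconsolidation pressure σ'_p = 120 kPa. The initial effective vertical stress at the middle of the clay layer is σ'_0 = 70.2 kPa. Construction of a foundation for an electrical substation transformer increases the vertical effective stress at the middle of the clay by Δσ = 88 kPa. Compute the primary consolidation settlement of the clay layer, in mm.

S_c ≈ 105 mm

Final effective stress: σ'_f = 70.2 + 88 = 158.2 kPa.
σ'_f = 158.2 > σ'_p = 120 kPa, so the stress path crosses the preconsolidation pressure — recompression up to σ'_p, then virgin compression beyond:
S_c = H/(1+e₀)·[C_r·log₁₀(σ'_p/σ'_0) + C_c·log₁₀(σ'_f/σ'_p)]
    = 5.5/2.12 × [0.086×log₁₀(120/70.2) + 0.17×log₁₀(158.2/120)]
    = 2.5943 × [0.020025 + 0.020404] = 0.1049 m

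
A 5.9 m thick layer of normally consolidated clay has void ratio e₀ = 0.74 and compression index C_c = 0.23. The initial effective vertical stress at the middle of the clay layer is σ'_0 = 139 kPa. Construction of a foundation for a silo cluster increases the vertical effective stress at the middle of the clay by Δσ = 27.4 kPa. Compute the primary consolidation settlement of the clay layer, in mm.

S_c ≈ 60.9 mm

Final effective stress: σ'_f = σ'_0 + Δσ = 139 + 27.4 = 166.4 kPa.
Normally consolidated clay, so the full stress increment lies on the virgin compression line:
S_c = C_c·H/(1+e₀)·log₁₀(σ'_f/σ'_0) = 0.23×5.9/(1+0.74)×log₁₀(166.4/139)
    = 0.77989 × 0.078139 = 0.06094 m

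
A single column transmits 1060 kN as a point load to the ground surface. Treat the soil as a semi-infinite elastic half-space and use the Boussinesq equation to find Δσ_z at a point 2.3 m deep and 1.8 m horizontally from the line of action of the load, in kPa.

Δσ_z ≈ 29 kPa

Boussinesq vertical stress below a point load on an elastic half-space:
Δσ_z = 3P/(2πz²) · [1 + (r/z)²]^(−5/2)
r/z = 1.8/2.3 = 0.78261; [1+(r/z)²]^(−5/2) = 0.30288.
Δσ_z = 3×1060/(2π×2.3²) × 0.30288 = 95.673 × 0.30288 = 28.98 kPa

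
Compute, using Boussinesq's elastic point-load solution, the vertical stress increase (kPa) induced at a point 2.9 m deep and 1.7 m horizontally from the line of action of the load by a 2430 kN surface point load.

Δσ_z ≈ 65.9 kPa

Boussinesq vertical stress below a point load on an elastic half-space:
Δσ_z = 3P/(2πz²) · [1 + (r/z)²]^(−5/2)
r/z = 1.7/2.9 = 0.58621; [1+(r/z)²]^(−5/2) = 0.47785.
Δσ_z = 3×2430/(2π×2.9²) × 0.47785 = 137.96 × 0.47785 = 65.92 kPa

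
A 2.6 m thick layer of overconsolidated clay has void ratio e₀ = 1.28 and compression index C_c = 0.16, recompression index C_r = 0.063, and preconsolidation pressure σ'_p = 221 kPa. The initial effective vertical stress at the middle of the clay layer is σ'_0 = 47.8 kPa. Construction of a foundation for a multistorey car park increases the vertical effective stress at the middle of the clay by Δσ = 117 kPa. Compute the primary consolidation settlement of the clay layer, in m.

S_c ≈ 0.0386 m

Final effective stress: σ'_f = 47.8 + 117 = 164.8 kPa.
σ'_f = 164.8 ≤ σ'_p = 221 kPa, so the clay remains overconsolidated and only the recompression index applies:
S_c = C_r·H/(1+e₀)·log₁₀(σ'_f/σ'_0) = 0.063×2.6/2.28×log₁₀(164.8/47.8)
    = 0.071845 × 0.53753 = 0.03862 m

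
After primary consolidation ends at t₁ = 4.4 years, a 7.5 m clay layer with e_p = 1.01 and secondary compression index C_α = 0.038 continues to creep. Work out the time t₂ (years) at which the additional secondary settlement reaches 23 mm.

t₂ ≈ 6.39 years

S_s = C_α·H/(1+e_p)·log₁₀(t₂/t₁) ⇒ log₁₀(t₂/t₁) = S_s·(1+e_p)/(C_α·H).
log₁₀(t₂/t₁) = 0.023 × (1+1.01) / (0.038×7.5) = 0.1622
t₂ = t₁ × 10^0.1622 = 4.4 × 1.453 = 6.392 years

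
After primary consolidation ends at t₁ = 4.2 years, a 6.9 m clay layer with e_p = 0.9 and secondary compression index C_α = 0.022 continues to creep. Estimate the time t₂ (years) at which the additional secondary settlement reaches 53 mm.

t₂ ≈ 19.3 years

S_s = C_α·H/(1+e_p)·log₁₀(t₂/t₁) ⇒ log₁₀(t₂/t₁) = S_s·(1+e_p)/(C_α·H).
log₁₀(t₂/t₁) = 0.053 × (1+0.9) / (0.022×6.9) = 0.6634
t₂ = t₁ × 10^0.6634 = 4.2 × 4.607 = 19.35 years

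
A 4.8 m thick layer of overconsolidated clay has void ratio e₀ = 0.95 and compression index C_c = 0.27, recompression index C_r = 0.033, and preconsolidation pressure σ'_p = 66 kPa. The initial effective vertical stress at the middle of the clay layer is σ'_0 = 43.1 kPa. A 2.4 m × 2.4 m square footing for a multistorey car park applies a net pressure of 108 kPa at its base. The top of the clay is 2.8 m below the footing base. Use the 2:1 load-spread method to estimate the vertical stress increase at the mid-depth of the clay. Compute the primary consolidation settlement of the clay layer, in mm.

Mid-depth of clay below the footing base: z = 2.8 + 4.8/2 = 5.2 m.
Stress increase at mid-clay by the 2:1 spreading method:
Δσ = qBL/((B+z)(L+z)) = 108×2.4×2.4/((2.4+5.2)(2.4+5.2)) = 10.77 kPa
Final effective stress: σ'_f = 43.1 + 10.77 = 53.87 kPa.
σ'_f = 53.87 ≤ σ'_p = 66 kPa, so the clay remains overconsolidated and only the recompression index applies:
S_c = C_r·H/(1+e₀)·log₁₀(σ'_f/σ'_0) = 0.033×4.8/1.95×log₁₀(53.87/43.1)
    = 0.08123 × 0.09687 = 0.007869 m

S_c ≈ 7.87 mm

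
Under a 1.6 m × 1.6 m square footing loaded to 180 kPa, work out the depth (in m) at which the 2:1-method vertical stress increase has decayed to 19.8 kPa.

z ≈ 3.22 m

2:1 spreading — at depth z the loaded area has grown by z in each plan dimension:
qB²/(B+z)² = Δσ_z ⇒ z = B(√(q/Δσ_z) − 1) = 1.6×(√(180/19.8) − 1) = 3.224 m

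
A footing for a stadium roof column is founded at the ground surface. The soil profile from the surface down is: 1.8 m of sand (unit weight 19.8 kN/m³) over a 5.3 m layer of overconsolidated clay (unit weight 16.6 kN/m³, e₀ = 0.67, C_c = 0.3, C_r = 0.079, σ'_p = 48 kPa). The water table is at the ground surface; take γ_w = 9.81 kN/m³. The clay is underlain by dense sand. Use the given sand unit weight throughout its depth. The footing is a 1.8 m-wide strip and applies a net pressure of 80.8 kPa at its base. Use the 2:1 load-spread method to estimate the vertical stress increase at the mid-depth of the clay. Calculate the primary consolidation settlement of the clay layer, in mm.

S_c ≈ 118 mm

Mid-depth of clay below the ground surface: z = 1.8 + 5.3/2 = 4.45 m.
Total vertical stress at mid-clay: σ_v = 19.8×1.8 + 16.6×2.65 = 79.63 kPa.
Pore pressure: u = 9.81×(4.45 − 0) = 43.655 kPa.
Initial effective stress: σ'_0 = σ_v − u = 79.63 − 43.655 = 35.975 kPa.
Stress increase at mid-clay by the 2:1 spreading method:
Δσ = qB/(B+z) = 80.8×1.8/(1.8+4.45) = 23.27 kPa
Final effective stress: σ'_f = 35.975 + 23.27 = 59.245 kPa.
σ'_f = 59.245 > σ'_p = 48 kPa, so the stress path crosses the preconsolidation pressure — recompression up to σ'_p, then virgin compression beyond:
S_c = H/(1+e₀)·[C_r·log₁₀(σ'_p/σ'_0) + C_c·log₁₀(σ'_f/σ'_p)]
    = 5.3/1.67 × [0.079×log₁₀(48/35.975) + 0.3×log₁₀(59.245/48)]
    = 3.1737 × [0.009894 + 0.027423] = 0.1184 m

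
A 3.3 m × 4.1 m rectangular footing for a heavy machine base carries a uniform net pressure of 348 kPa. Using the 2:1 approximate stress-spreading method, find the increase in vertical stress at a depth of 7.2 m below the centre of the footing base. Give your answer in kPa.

Δσ_z ≈ 39.7 kPa

By the 2:1 method the load spreads at 1 horizontal : 2 vertical, so at depth z the loaded area has grown by z in each plan dimension:
Δσ = qBL/((B+z)(L+z)) = 348×3.3×4.1/((3.3+7.2)(4.1+7.2)) = 39.683 kPa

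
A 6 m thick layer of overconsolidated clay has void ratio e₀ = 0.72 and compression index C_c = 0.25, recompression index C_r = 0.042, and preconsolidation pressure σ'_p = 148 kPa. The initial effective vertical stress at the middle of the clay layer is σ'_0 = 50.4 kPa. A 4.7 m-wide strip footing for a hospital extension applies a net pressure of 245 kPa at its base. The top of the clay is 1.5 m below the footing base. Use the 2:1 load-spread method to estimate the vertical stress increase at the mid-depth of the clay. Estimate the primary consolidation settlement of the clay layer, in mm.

S_c ≈ 133 mm

Mid-depth of clay below the footing base: z = 1.5 + 6/2 = 4.5 m.
Stress increase at mid-clay by the 2:1 spreading method:
Δσ = qB/(B+z) = 245×4.7/(4.7+4.5) = 125.16 kPa
Final effective stress: σ'_f = 50.4 + 125.16 = 175.56 kPa.
σ'_f = 175.56 > σ'_p = 148 kPa, so the stress path crosses the preconsolidation pressure — recompression up to σ'_p, then virgin compression beyond:
S_c = H/(1+e₀)·[C_r·log₁₀(σ'_p/σ'_0) + C_c·log₁₀(σ'_f/σ'_p)]
    = 6/1.72 × [0.042×log₁₀(148/50.4) + 0.25×log₁₀(175.56/148)]
    = 3.4884 × [0.019649 + 0.018541] = 0.1332 m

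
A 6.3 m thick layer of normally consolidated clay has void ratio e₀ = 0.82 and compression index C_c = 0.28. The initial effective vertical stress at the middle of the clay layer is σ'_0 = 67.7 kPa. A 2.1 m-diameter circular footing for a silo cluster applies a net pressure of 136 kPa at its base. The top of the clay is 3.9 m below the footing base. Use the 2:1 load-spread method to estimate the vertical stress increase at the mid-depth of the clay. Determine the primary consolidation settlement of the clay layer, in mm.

S_c ≈ 42.3 mm

Mid-depth of clay below the footing base: z = 3.9 + 6.3/2 = 7.05 m.
Stress increase at mid-clay by the 2:1 spreading method:
Δσ ≈ qD²/(D+z)² = 136×2.1²/(2.1+7.05)² = 7.1637 kPa
Final effective stress: σ'_f = σ'_0 + Δσ = 67.7 + 7.1637 = 74.864 kPa.
Normally consolidated clay, so the full stress increment lies on the virgin compression line:
S_c = C_c·H/(1+e₀)·log₁₀(σ'_f/σ'_0) = 0.28×6.3/(1+0.82)×log₁₀(74.864/67.7)
    = 0.96923 × 0.043684 = 0.04234 m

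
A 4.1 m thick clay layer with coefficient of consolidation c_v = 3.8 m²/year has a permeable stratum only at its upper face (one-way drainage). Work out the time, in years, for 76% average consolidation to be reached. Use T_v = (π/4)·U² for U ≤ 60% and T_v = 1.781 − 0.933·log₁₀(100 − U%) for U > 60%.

Drainage path length: H_d = H = 4.1 m (single drainage).
U > 60%: T_v = 1.781 − 0.933·log₁₀(100 − 76) = 0.49326.
t = T_v·H_d²/c_v = 0.49326×4.1²/3.8 = 2.182 years.

t ≈ 2.18 years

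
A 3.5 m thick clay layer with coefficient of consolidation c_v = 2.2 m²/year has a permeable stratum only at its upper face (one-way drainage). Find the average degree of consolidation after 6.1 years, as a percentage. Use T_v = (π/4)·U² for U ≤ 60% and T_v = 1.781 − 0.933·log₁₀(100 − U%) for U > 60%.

U ≈ 94.6 %

Drainage path length: H_d = H = 3.5 m (single drainage).
T_v = c_v·t/H_d² = 2.2×6.1/3.5² = 1.0955.
T_v = 1.0955 corresponds to the U > 60% branch:
U = 1 − 10^((1.781 − T_v)/0.933)/100 = 0.9457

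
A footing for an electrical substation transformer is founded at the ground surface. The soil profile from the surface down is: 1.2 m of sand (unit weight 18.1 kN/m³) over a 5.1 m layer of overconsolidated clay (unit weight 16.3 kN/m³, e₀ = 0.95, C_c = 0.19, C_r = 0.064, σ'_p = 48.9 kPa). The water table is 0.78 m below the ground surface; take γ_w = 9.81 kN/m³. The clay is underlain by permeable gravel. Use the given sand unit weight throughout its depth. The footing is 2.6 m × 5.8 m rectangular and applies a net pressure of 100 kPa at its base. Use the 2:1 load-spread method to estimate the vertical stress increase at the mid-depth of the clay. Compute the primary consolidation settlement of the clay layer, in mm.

S_c ≈ 66.7 mm

Mid-depth of clay below the ground surface: z = 1.2 + 5.1/2 = 3.75 m.
Total vertical stress at mid-clay: σ_v = 18.1×1.2 + 16.3×2.55 = 63.285 kPa.
Pore pressure: u = 9.81×(3.75 − 0.78) = 29.136 kPa.
Initial effective stress: σ'_0 = σ_v − u = 63.285 − 29.136 = 34.149 kPa.
Stress increase at mid-clay by the 2:1 spreading method:
Δσ = qBL/((B+z)(L+z)) = 100×2.6×5.8/((2.6+3.75)(5.8+3.75)) = 24.867 kPa
Final effective stress: σ'_f = 34.149 + 24.867 = 59.016 kPa.
σ'_f = 59.016 > σ'_p = 48.9 kPa, so the stress path crosses the preconsolidation pressure — recompression up to σ'_p, then virgin compression beyond:
S_c = H/(1+e₀)·[C_r·log₁₀(σ'_p/σ'_0) + C_c·log₁₀(σ'_f/σ'_p)]
    = 5.1/1.95 × [0.064×log₁₀(48.9/34.149) + 0.19×log₁₀(59.016/48.9)]
    = 2.6154 × [0.0099796 + 0.015516] = 0.06668 m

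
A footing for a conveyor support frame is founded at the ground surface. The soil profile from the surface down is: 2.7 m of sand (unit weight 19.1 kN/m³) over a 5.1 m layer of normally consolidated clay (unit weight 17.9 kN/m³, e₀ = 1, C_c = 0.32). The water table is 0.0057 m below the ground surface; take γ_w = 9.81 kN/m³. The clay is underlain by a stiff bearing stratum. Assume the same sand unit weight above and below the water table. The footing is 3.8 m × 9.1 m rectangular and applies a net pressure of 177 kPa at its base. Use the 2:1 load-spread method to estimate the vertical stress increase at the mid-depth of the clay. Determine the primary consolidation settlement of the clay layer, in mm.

Mid-depth of clay below the ground surface: z = 2.7 + 5.1/2 = 5.25 m.
Total vertical stress at mid-clay: σ_v = 19.1×2.7 + 17.9×2.55 = 97.215 kPa.
Pore pressure: u = 9.81×(5.25 − 0.0057) = 51.444 kPa.
Initial effective stress: σ'_0 = σ_v − u = 97.215 − 51.444 = 45.771 kPa.
Stress increase at mid-clay by the 2:1 spreading method:
Δσ = qBL/((B+z)(L+z)) = 177×3.8×9.1/((3.8+5.25)(9.1+5.25)) = 47.13 kPa
Final effective stress: σ'_f = σ'_0 + Δσ = 45.771 + 47.13 = 92.901 kPa.
Normally consolidated clay, so the full stress increment lies on the virgin compression line:
S_c = C_c·H/(1+e₀)·log₁₀(σ'_f/σ'_0) = 0.32×5.1/(1+1)×log₁₀(92.901/45.771)
    = 0.816 × 0.30743 = 0.2509 m

S_c ≈ 251 mm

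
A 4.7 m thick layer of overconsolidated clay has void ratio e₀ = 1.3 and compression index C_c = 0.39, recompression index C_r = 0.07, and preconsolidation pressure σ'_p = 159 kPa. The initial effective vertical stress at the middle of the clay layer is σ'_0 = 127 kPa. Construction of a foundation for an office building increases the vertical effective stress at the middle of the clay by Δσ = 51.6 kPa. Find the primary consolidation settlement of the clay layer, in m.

Final effective stress: σ'_f = 127 + 51.6 = 178.6 kPa.
σ'_f = 178.6 > σ'_p = 159 kPa, so the stress path crosses the preconsolidation pressure — recompression up to σ'_p, then virgin compression beyond:
S_c = H/(1+e₀)·[C_r·log₁₀(σ'_p/σ'_0) + C_c·log₁₀(σ'_f/σ'_p)]
    = 4.7/2.3 × [0.07×log₁₀(159/127) + 0.39×log₁₀(178.6/159)]
    = 2.0435 × [0.0068315 + 0.019689] = 0.05419 m

S_c ≈ 0.0542 m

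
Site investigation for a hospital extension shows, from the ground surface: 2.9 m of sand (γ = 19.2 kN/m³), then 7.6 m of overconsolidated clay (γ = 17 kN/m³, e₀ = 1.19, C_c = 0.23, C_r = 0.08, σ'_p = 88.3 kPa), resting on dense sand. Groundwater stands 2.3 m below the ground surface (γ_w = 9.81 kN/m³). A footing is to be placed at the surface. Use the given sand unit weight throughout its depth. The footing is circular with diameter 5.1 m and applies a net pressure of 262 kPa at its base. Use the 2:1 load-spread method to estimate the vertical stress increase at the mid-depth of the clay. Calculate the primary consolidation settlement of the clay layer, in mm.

S_c ≈ 140 mm

Mid-depth of clay below the ground surface: z = 2.9 + 7.6/2 = 6.7 m.
Total vertical stress at mid-clay: σ_v = 19.2×2.9 + 17×3.8 = 120.28 kPa.
Pore pressure: u = 9.81×(6.7 − 2.3) = 43.164 kPa.
Initial effective stress: σ'_0 = σ_v − u = 120.28 − 43.164 = 77.116 kPa.
Stress increase at mid-clay by the 2:1 spreading method:
Δσ ≈ qD²/(D+z)² = 262×5.1²/(5.1+6.7)² = 48.942 kPa
Final effective stress: σ'_f = 77.116 + 48.942 = 126.06 kPa.
σ'_f = 126.06 > σ'_p = 88.3 kPa, so the stress path crosses the preconsolidation pressure — recompression up to σ'_p, then virgin compression beyond:
S_c = H/(1+e₀)·[C_r·log₁₀(σ'_p/σ'_0) + C_c·log₁₀(σ'_f/σ'_p)]
    = 7.6/2.19 × [0.08×log₁₀(88.3/77.116) + 0.23×log₁₀(126.06/88.3)]
    = 3.4703 × [0.0047053 + 0.035562] = 0.1397 m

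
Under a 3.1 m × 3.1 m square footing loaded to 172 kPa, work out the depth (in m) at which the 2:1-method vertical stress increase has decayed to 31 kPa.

2:1 spreading — at depth z the loaded area has grown by z in each plan dimension:
qB²/(B+z)² = Δσ_z ⇒ z = B(√(q/Δσ_z) − 1) = 3.1×(√(172/31) − 1) = 4.202 m

z ≈ 4.2 m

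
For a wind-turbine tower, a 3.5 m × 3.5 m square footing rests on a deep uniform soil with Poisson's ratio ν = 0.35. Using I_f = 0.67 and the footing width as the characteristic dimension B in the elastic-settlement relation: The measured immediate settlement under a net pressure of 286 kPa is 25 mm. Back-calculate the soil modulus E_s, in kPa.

E_s ≈ 23500 kPa

S_e = q·B·(1−ν²)/E_s · I_f  ⇒  E_s = q·B·(1−ν²)·I_f / S_e.
E_s = 286 × 3.5 × 0.8775 × 0.67 / 0.025 = 23540 kPa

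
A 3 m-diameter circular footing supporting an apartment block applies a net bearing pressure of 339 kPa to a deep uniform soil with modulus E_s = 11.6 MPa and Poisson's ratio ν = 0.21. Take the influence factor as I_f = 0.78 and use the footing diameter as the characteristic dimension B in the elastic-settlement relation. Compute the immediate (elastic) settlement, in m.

S_e ≈ 0.0654 m

Immediate (elastic) settlement: S_e = q·B·(1−ν²)/E_s · I_f.
E_s = 11.6 MPa = 11600 kPa.
S_e = 339 × 3 × (1 − 0.21²) / 11600 × 0.78
    = 339 × 3 × 0.9559 / 11600 × 0.78
    = 0.06537 m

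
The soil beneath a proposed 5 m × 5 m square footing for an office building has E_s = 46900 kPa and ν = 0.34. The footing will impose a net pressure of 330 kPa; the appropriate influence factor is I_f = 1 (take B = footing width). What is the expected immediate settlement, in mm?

Immediate (elastic) settlement: S_e = q·B·(1−ν²)/E_s · I_f.
S_e = 330 × 5 × (1 − 0.34²) / 46900 × 1
    = 330 × 5 × 0.8844 / 46900 × 1
    = 0.03111 m = 31.11 mm

S_e ≈ 31.1 mm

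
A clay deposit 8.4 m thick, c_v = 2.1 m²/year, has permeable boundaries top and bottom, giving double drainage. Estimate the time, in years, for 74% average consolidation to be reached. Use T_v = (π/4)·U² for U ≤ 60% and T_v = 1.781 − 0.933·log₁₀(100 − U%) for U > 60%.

t ≈ 3.87 years

Drainage path length: H_d = H/2 = 4.2 m (double drainage).
U > 60%: T_v = 1.781 − 0.933·log₁₀(100 − 74) = 0.46083.
t = T_v·H_d²/c_v = 0.46083×4.2²/2.1 = 3.871 years.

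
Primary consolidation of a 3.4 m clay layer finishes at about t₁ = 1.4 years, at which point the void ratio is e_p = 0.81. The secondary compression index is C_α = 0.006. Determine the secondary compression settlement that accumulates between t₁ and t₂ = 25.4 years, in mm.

S_s ≈ 14.2 mm

Secondary compression: S_s = C_α·H/(1+e_p)·log₁₀(t₂/t₁)
S_s = 0.006×3.4/(1+0.81)×log₁₀(25.4/1.4)
    = 0.01127 × 1.259 = 0.01419 m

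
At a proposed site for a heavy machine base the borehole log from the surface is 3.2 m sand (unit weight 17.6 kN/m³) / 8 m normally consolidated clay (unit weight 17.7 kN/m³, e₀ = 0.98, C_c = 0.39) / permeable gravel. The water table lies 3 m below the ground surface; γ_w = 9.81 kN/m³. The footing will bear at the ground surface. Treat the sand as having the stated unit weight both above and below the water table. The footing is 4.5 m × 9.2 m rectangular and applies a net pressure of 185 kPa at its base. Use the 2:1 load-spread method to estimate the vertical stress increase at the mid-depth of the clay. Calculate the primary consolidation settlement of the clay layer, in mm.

Mid-depth of clay below the ground surface: z = 3.2 + 8/2 = 7.2 m.
Total vertical stress at mid-clay: σ_v = 17.6×3.2 + 17.7×4 = 127.12 kPa.
Pore pressure: u = 9.81×(7.2 − 3) = 41.202 kPa.
Initial effective stress: σ'_0 = σ_v − u = 127.12 − 41.202 = 85.918 kPa.
Stress increase at mid-clay by the 2:1 spreading method:
Δσ = qBL/((B+z)(L+z)) = 185×4.5×9.2/((4.5+7.2)(9.2+7.2)) = 39.916 kPa
Final effective stress: σ'_f = σ'_0 + Δσ = 85.918 + 39.916 = 125.83 kPa.
Normally consolidated clay, so the full stress increment lies on the virgin compression line:
S_c = C_c·H/(1+e₀)·log₁₀(σ'_f/σ'_0) = 0.39×8/(1+0.98)×log₁₀(125.83/85.918)
    = 1.5758 × 0.1657 = 0.2611 m

S_c ≈ 261 mm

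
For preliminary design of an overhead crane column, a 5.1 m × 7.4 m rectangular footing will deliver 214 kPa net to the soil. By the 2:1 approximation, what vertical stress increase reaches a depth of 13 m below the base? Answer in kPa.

By the 2:1 method the load spreads at 1 horizontal : 2 vertical, so at depth z the loaded area has grown by z in each plan dimension:
Δσ = qBL/((B+z)(L+z)) = 214×5.1×7.4/((5.1+13)(7.4+13)) = 21.873 kPa

Δσ_z ≈ 21.9 kPa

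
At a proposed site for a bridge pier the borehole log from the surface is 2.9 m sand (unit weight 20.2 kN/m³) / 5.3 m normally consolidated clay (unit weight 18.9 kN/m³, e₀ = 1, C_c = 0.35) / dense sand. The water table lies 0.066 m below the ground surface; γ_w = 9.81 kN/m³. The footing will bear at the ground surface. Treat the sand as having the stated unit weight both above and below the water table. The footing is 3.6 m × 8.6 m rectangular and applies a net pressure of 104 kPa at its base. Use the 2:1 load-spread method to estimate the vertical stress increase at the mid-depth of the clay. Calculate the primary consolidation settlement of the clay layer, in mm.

S_c ≈ 151 mm

Mid-depth of clay below the ground surface: z = 2.9 + 5.3/2 = 5.55 m.
Total vertical stress at mid-clay: σ_v = 20.2×2.9 + 18.9×2.65 = 108.66 kPa.
Pore pressure: u = 9.81×(5.55 − 0.066) = 53.798 kPa.
Initial effective stress: σ'_0 = σ_v − u = 108.66 − 53.798 = 54.862 kPa.
Stress increase at mid-clay by the 2:1 spreading method:
Δσ = qBL/((B+z)(L+z)) = 104×3.6×8.6/((3.6+5.55)(8.6+5.55)) = 24.869 kPa
Final effective stress: σ'_f = σ'_0 + Δσ = 54.862 + 24.869 = 79.731 kPa.
Normally consolidated clay, so the full stress increment lies on the virgin compression line:
S_c = C_c·H/(1+e₀)·log₁₀(σ'_f/σ'_0) = 0.35×5.3/(1+1)×log₁₀(79.731/54.862)
    = 0.9275 × 0.16236 = 0.1506 m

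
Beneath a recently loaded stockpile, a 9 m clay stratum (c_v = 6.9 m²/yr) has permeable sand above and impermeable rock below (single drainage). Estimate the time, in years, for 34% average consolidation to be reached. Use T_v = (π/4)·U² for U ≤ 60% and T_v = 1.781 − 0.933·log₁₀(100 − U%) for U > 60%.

t ≈ 1.07 years

Drainage path length: H_d = H = 9 m (single drainage).
U ≤ 60%: T_v = (π/4)·U² = (π/4)×0.34² = 0.090792.
t = T_v·H_d²/c_v = 0.090792×9²/6.9 = 1.066 years.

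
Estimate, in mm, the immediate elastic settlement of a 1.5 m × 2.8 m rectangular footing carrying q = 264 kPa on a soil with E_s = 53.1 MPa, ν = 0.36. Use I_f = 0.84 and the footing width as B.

Immediate (elastic) settlement: S_e = q·B·(1−ν²)/E_s · I_f.
E_s = 53.1 MPa = 53100 kPa.
S_e = 264 × 1.5 × (1 − 0.36²) / 53100 × 0.84
    = 264 × 1.5 × 0.8704 / 53100 × 0.84
    = 0.005453 m = 5.453 mm

S_e ≈ 5.45 mm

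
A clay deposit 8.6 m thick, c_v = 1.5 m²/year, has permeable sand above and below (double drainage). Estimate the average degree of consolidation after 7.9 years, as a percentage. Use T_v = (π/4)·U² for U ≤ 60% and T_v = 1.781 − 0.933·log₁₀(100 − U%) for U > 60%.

U ≈ 83.3 %

Drainage path length: H_d = H/2 = 4.3 m (double drainage).
T_v = c_v·t/H_d² = 1.5×7.9/4.3² = 0.64089.
T_v = 0.64089 corresponds to the U > 60% branch:
U = 1 − 10^((1.781 − T_v)/0.933)/100 = 0.8333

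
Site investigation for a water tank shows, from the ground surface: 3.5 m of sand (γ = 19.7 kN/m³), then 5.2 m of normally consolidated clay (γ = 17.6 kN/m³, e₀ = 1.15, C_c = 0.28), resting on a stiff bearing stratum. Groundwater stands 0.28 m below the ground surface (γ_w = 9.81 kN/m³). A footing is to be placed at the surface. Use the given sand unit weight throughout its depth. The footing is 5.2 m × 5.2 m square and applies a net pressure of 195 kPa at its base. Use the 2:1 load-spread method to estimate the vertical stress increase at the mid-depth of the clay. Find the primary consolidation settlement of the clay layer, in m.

S_c ≈ 0.159 m

Mid-depth of clay below the ground surface: z = 3.5 + 5.2/2 = 6.1 m.
Total vertical stress at mid-clay: σ_v = 19.7×3.5 + 17.6×2.6 = 114.71 kPa.
Pore pressure: u = 9.81×(6.1 − 0.28) = 57.094 kPa.
Initial effective stress: σ'_0 = σ_v − u = 114.71 − 57.094 = 57.616 kPa.
Stress increase at mid-clay by the 2:1 spreading method:
Δσ = qBL/((B+z)(L+z)) = 195×5.2×5.2/((5.2+6.1)(5.2+6.1)) = 41.294 kPa
Final effective stress: σ'_f = σ'_0 + Δσ = 57.616 + 41.294 = 98.91 kPa.
Normally consolidated clay, so the full stress increment lies on the virgin compression line:
S_c = C_c·H/(1+e₀)·log₁₀(σ'_f/σ'_0) = 0.28×5.2/(1+1.15)×log₁₀(98.91/57.616)
    = 0.67721 × 0.2347 = 0.1589 m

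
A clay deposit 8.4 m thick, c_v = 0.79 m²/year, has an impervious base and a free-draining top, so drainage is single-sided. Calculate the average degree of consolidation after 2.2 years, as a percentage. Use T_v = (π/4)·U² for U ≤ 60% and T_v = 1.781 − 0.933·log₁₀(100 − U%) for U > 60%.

U ≈ 17.7 %

Drainage path length: H_d = H = 8.4 m (single drainage).
T_v = c_v·t/H_d² = 0.79×2.2/8.4² = 0.024632.
T_v = 0.024632 corresponds to the U ≤ 60% branch:
U = √(4T_v/π) = 0.1771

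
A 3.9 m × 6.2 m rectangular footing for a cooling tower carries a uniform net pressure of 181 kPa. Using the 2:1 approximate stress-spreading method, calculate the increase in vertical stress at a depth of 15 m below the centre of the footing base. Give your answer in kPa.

Δσ_z ≈ 10.9 kPa

By the 2:1 method the load spreads at 1 horizontal : 2 vertical, so at depth z the loaded area has grown by z in each plan dimension:
Δσ = qBL/((B+z)(L+z)) = 181×3.9×6.2/((3.9+15)(6.2+15)) = 10.923 kPa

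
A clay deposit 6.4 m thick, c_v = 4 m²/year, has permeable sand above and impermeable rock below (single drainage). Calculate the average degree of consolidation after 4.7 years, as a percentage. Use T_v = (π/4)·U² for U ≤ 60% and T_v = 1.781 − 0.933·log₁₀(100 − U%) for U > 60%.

Drainage path length: H_d = H = 6.4 m (single drainage).
T_v = c_v·t/H_d² = 4×4.7/6.4² = 0.45898.
T_v = 0.45898 corresponds to the U > 60% branch:
U = 1 − 10^((1.781 − T_v)/0.933)/100 = 0.7388

U ≈ 73.9 %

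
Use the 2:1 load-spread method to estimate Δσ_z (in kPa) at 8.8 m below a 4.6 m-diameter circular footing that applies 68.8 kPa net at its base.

Δσ_z ≈ 8.11 kPa

By the 2:1 method the load spreads at 1 horizontal : 2 vertical, so at depth z the loaded area has grown by z in each plan dimension:
Δσ ≈ qD²/(D+z)² = 68.8×4.6²/(4.6+8.8)² = 8.1076 kPa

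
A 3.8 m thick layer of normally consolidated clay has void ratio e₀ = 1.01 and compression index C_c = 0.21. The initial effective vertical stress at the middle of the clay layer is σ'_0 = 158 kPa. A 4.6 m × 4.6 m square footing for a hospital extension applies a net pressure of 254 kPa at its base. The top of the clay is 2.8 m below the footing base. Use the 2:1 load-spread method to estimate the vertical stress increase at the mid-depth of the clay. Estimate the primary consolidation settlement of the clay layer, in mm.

S_c ≈ 57.2 mm

Mid-depth of clay below the footing base: z = 2.8 + 3.8/2 = 4.7 m.
Stress increase at mid-clay by the 2:1 spreading method:
Δσ = qBL/((B+z)(L+z)) = 254×4.6×4.6/((4.6+4.7)(4.6+4.7)) = 62.142 kPa
Final effective stress: σ'_f = σ'_0 + Δσ = 158 + 62.142 = 220.14 kPa.
Normally consolidated clay, so the full stress increment lies on the virgin compression line:
S_c = C_c·H/(1+e₀)·log₁₀(σ'_f/σ'_0) = 0.21×3.8/(1+1.01)×log₁₀(220.14/158)
    = 0.39701 × 0.14404 = 0.05719 m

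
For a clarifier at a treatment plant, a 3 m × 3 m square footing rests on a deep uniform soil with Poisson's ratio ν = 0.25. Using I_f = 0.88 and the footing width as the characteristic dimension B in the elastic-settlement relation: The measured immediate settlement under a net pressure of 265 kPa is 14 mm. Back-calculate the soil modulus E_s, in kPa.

S_e = q·B·(1−ν²)/E_s · I_f  ⇒  E_s = q·B·(1−ν²)·I_f / S_e.
E_s = 265 × 3 × 0.9375 × 0.88 / 0.014 = 46850 kPa

E_s ≈ 46800 kPa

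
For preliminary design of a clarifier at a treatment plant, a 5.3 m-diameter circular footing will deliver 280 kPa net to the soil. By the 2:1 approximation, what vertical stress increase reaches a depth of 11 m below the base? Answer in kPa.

Δσ_z ≈ 29.6 kPa

By the 2:1 method the load spreads at 1 horizontal : 2 vertical, so at depth z the loaded area has grown by z in each plan dimension:
Δσ ≈ qD²/(D+z)² = 280×5.3²/(5.3+11)² = 29.603 kPa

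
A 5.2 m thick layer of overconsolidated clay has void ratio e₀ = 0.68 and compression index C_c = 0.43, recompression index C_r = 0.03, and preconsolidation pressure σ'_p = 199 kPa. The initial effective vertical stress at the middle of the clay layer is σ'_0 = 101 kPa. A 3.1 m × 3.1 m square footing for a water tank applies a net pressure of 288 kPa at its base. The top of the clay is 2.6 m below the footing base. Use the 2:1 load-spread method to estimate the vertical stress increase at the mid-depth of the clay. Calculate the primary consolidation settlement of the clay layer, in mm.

S_c ≈ 13.5 mm

Mid-depth of clay below the footing base: z = 2.6 + 5.2/2 = 5.2 m.
Stress increase at mid-clay by the 2:1 spreading method:
Δσ = qBL/((B+z)(L+z)) = 288×3.1×3.1/((3.1+5.2)(3.1+5.2)) = 40.175 kPa
Final effective stress: σ'_f = 101 + 40.175 = 141.18 kPa.
σ'_f = 141.18 ≤ σ'_p = 199 kPa, so the clay remains overconsolidated and only the recompression index applies:
S_c = C_r·H/(1+e₀)·log₁₀(σ'_f/σ'_0) = 0.03×5.2/1.68×log₁₀(141.18/101)
    = 0.092856 × 0.14545 = 0.01351 m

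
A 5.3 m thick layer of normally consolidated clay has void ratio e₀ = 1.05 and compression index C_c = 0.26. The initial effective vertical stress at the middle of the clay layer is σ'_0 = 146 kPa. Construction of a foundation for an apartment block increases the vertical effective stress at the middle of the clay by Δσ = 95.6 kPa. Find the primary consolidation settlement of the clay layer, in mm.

Final effective stress: σ'_f = σ'_0 + Δσ = 146 + 95.6 = 241.6 kPa.
Normally consolidated clay, so the full stress increment lies on the virgin compression line:
S_c = C_c·H/(1+e₀)·log₁₀(σ'_f/σ'_0) = 0.26×5.3/(1+1.05)×log₁₀(241.6/146)
    = 0.6722 × 0.21874 = 0.147 m

S_c ≈ 147 mm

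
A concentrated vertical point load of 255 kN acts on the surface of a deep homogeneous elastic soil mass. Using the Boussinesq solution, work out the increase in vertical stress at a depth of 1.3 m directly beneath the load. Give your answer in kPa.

Δσ_z ≈ 72 kPa

Boussinesq vertical stress below a point load on an elastic half-space:
Δσ_z = 3P/(2πz²) · [1 + (r/z)²]^(−5/2)
r/z = 0/1.3 = 0; [1+(r/z)²]^(−5/2) = 1.
Δσ_z = 3×255/(2π×1.3²) × 1 = 72.044 × 1 = 72.04 kPa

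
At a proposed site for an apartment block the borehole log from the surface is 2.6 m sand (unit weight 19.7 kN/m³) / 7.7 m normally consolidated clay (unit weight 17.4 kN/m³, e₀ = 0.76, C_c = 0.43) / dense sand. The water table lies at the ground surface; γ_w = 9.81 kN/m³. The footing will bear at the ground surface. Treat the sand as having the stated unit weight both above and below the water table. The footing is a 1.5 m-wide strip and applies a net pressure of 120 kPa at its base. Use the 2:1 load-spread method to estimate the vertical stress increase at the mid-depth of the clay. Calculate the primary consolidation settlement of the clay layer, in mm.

Mid-depth of clay below the ground surface: z = 2.6 + 7.7/2 = 6.45 m.
Total vertical stress at mid-clay: σ_v = 19.7×2.6 + 17.4×3.85 = 118.21 kPa.
Pore pressure: u = 9.81×(6.45 − 0) = 63.275 kPa.
Initial effective stress: σ'_0 = σ_v − u = 118.21 − 63.275 = 54.935 kPa.
Stress increase at mid-clay by the 2:1 spreading method:
Δσ = qB/(B+z) = 120×1.5/(1.5+6.45) = 22.642 kPa
Final effective stress: σ'_f = σ'_0 + Δσ = 54.935 + 22.642 = 77.577 kPa.
Normally consolidated clay, so the full stress increment lies on the virgin compression line:
S_c = C_c·H/(1+e₀)·log₁₀(σ'_f/σ'_0) = 0.43×7.7/(1+0.76)×log₁₀(77.577/54.935)
    = 1.8812 × 0.14988 = 0.282 m

S_c ≈ 282 mm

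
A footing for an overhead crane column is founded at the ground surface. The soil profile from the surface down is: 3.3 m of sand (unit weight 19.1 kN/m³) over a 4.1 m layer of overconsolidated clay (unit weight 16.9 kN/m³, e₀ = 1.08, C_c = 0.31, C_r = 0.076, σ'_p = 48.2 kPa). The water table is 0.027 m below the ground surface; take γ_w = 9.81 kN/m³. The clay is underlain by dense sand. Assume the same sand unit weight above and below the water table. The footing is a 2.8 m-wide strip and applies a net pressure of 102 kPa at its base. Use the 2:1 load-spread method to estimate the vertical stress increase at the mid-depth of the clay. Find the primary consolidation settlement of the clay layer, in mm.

S_c ≈ 140 mm

Mid-depth of clay below the ground surface: z = 3.3 + 4.1/2 = 5.35 m.
Total vertical stress at mid-clay: σ_v = 19.1×3.3 + 16.9×2.05 = 97.675 kPa.
Pore pressure: u = 9.81×(5.35 − 0.027) = 52.219 kPa.
Initial effective stress: σ'_0 = σ_v − u = 97.675 − 52.219 = 45.456 kPa.
Stress increase at mid-clay by the 2:1 spreading method:
Δσ = qB/(B+z) = 102×2.8/(2.8+5.35) = 35.043 kPa
Final effective stress: σ'_f = 45.456 + 35.043 = 80.499 kPa.
σ'_f = 80.499 > σ'_p = 48.2 kPa, so the stress path crosses the preconsolidation pressure — recompression up to σ'_p, then virgin compression beyond:
S_c = H/(1+e₀)·[C_r·log₁₀(σ'_p/σ'_0) + C_c·log₁₀(σ'_f/σ'_p)]
    = 4.1/2.08 × [0.076×log₁₀(48.2/45.456) + 0.31×log₁₀(80.499/48.2)]
    = 1.9712 × [0.0019346 + 0.06905] = 0.1399 m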